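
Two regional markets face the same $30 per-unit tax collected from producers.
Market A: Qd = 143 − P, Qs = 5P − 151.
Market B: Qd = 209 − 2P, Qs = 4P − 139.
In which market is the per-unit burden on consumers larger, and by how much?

Market A: pre-tax P* = $49, Q* = 94; post-tax Q = 69; per-unit burden on consumers = $25.
Market B: pre-tax P* = $58, Q* = 93; post-tax Q = 53; per-unit burden on consumers = $20.
Difference: $25 vs $20 → market A is larger by $5.

Market A, by $5.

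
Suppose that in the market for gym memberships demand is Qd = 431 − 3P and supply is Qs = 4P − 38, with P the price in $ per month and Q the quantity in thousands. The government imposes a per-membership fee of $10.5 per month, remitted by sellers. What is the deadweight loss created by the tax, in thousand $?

Deadweight loss = $94.5 thousand.

Before the tax: set 431 − 3P = 4P − 38 → P* = $67, Q* = 230.
With the tax collected from sellers, supply shifts: Qs = 4(P − 10.5) − 38.
Solving gives Q = 212 with buyers paying $73 and sellers receiving $62.5 (the $10.5 wedge).
Quantity falls by |ΔQ| = |230 − 212| = 18.
DWL = ½ · t · |ΔQ| = ½ · 10.5 · 18 = $94.5.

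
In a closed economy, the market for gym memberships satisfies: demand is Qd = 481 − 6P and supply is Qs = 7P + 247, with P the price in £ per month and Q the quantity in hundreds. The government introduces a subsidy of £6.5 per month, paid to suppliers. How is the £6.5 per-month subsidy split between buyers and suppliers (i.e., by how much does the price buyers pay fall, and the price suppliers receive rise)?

Buyers gain £3.5 per month; suppliers gain £3 per month.

Without the subsidy, 481 − 6P = 7P + 247 gives 13P = 234, so P* = £18 and Q* = 373.
With a per-unit subsidy paid to suppliers, each receives P + 6.5 per unit sold, so supply becomes Qs = 7(P + 6.5) + 247.
Solving gives Q = 394 with buyers paying £14.5 and suppliers receiving £21 (the £6.5 wedge).
Gain to buyers: £3.5; to suppliers: £3. (They sum to £6.5.)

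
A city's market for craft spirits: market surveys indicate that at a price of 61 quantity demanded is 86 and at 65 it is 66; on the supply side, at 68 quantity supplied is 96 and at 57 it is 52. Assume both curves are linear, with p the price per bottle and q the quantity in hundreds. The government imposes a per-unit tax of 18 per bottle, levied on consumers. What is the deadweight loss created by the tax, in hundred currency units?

Deadweight loss = 360 hundred.

Demand slope: (66 − 86)/(65 − 61) = -5, so qd = 391 − 5p.
Supply slope: (52 − 96)/(57 − 68) = 4, so qs = 4p − 176.
Before the tax: set 391 − 5p = 4p − 176 → p* = 63, q* = 76.
With the tax collected from consumers, demand (in seller-price terms) shifts: qd = 391 − 5(p + 18).
Solving gives q = 36 with consumers paying 71 and suppliers receiving 53 (the 18 wedge).
Quantity falls by |ΔQ| = |76 − 36| = 40.
DWL = ½ · t · |ΔQ| = ½ · 18 · 40 = 360.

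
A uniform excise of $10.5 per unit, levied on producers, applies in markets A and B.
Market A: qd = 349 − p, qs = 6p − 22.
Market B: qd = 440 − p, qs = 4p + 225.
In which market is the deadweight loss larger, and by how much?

Market A: pre-tax p* = $53, q* = 296; post-tax q = 287; deadweight loss = $47.25.
Market B: pre-tax p* = $43, q* = 397; post-tax q = 388.6; deadweight loss = $44.1.
Difference: $47.25 vs $44.1 → market A is larger by $3.15.

Market A, by $3.15.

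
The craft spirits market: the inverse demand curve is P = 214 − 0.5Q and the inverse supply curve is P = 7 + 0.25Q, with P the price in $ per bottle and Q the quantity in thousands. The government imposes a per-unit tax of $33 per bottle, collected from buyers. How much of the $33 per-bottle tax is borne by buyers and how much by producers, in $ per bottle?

Rewrite in direct form: Qd = 428 − 2P and Qs = 4P − 28.
Before the tax: set 428 − 2P = 4P − 28 → P* = $76, Q* = 276.
With the tax collected from buyers, demand (in seller-price terms) shifts: Qd = 428 − 2(P + 33).
Solving gives Q = 232 with buyers paying $98 and producers receiving $65 (the $33 wedge).
Burden on buyers: $22; on producers: $11. (They sum to $33.)
The less price-elastic side of the market bears the larger share of a per-unit tax.

Buyers bear $22 per bottle; producers bear $11 per bottle.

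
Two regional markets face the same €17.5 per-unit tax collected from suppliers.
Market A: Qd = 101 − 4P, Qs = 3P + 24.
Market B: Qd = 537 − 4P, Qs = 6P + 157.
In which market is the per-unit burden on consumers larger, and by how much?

Market A: pre-tax P* = €11, Q* = 57; post-tax Q = 27; per-unit burden on consumers = €7.5.
Market B: pre-tax P* = €38, Q* = 385; post-tax Q = 343; per-unit burden on consumers = €10.5.
Difference: €7.5 vs €10.5 → market B is larger by €3.

Market B, by €3.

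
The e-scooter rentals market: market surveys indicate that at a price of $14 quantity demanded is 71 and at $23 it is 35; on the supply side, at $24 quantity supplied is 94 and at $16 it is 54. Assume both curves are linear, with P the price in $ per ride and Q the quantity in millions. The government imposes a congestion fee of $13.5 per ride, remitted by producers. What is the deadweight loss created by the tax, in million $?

Demand slope: (35 − 71)/(23 − 14) = -4, so Qd = 127 − 4P.
Supply slope: (54 − 94)/(16 − 24) = 5, so Qs = 5P − 26.
Without the tax, 127 − 4P = 5P − 26 gives 9P = 153, so P* = $17 and Q* = 59.
With the tax collected from producers, supply shifts: Qs = 5(P − 13.5) − 26.
New equilibrium: consumers pay $24.5, producers receive $11, Q = 29. (Wedge: Pb − Ps = 13.5.)
Quantity falls by |ΔQ| = |59 − 29| = 30.
DWL = ½ · t · |ΔQ| = ½ · 13.5 · 30 = $202.5.

Deadweight loss = $202.5 million.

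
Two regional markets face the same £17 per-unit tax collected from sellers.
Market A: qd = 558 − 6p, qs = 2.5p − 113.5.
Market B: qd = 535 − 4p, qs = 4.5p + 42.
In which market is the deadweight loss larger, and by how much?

Market B, by £51.

Market A: pre-tax p* = £79, q* = 84; post-tax q = 54; deadweight loss = £255.
Market B: pre-tax p* = £58, q* = 303; post-tax q = 267; deadweight loss = £306.
Difference: £255 vs £306 → market B is larger by £51.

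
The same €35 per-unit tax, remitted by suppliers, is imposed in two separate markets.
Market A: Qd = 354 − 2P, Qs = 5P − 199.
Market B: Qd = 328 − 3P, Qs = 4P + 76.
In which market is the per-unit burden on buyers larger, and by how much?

Market A, by €5.

Market A: pre-tax P* = €79, Q* = 196; post-tax Q = 146; per-unit burden on buyers = €25.
Market B: pre-tax P* = €36, Q* = 220; post-tax Q = 160; per-unit burden on buyers = €20.
Difference: €25 vs €20 → market A is larger by €5.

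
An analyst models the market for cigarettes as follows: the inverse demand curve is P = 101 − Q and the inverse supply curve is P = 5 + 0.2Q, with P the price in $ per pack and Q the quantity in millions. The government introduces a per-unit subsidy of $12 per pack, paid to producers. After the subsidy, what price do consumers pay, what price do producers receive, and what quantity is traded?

Rewrite in direct form: Qd = 101 − P and Qs = 5P − 25.
Before the subsidy: set 101 − P = 5P − 25 → P* = $21, Q* = 80.
With a per-unit subsidy paid to producers, each receives P + 12 per unit sold, so supply becomes Qs = 5(P + 12) − 25.
New equilibrium: consumers pay $11, producers receive $23, Q = 90. (Wedge: Pb − Ps = −12.)

Consumers pay $11; producers receive $23; quantity = 90.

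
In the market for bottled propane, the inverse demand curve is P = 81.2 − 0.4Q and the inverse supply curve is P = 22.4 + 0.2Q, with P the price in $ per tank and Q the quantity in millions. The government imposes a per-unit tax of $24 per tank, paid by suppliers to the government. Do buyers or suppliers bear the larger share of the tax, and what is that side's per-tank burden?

Rewrite in direct form: Qd = 203 − 2.5P and Qs = 5P − 112.
Without the tax, 203 − 2.5P = 5P − 112 gives 7.5P = 315, so P* = $42 and Q* = 98.
With the tax collected from suppliers, supply shifts: Qs = 5(P − 24) − 112.
New equilibrium: buyers pay $58, suppliers receive $34, Q = 58. (Wedge: Pb − Ps = 24.)
Per-tank burden: buyers $16, suppliers $8.
Buyers take the larger share because demand is less price-elastic here (demand slope 2.5 vs supply slope 5).

Buyers bear the larger share: $16 per tank.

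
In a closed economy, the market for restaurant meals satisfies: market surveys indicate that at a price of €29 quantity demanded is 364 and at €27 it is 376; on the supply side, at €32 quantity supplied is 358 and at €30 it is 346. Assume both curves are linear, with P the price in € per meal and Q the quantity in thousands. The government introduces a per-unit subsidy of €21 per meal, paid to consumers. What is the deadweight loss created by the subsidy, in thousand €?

Demand slope: (376 − 364)/(27 − 29) = -6, so Qd = 538 − 6P.
Supply slope: (346 − 358)/(30 − 32) = 6, so Qs = 6P + 166.
Before the subsidy: set 538 − 6P = 6P + 166 → P* = €31, Q* = 352.
With a per-unit subsidy paid to consumers, each effectively pays P − 21, so demand becomes Qd = 538 − 6(P − 21).
New equilibrium: consumers pay €20.5, sellers receive €41.5, Q = 415. (Wedge: Pb − Ps = −21.)
Quantity rises by |ΔQ| = |352 − 415| = 63.
DWL = ½ · t · |ΔQ| = ½ · 21 · 63 = €661.5.

Deadweight loss = €661.5 thousand.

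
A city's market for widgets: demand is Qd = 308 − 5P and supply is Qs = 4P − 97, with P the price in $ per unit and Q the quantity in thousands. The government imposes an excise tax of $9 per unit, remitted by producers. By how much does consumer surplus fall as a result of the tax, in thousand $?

Before the tax: set 308 − 5P = 4P − 97 → P* = $45, Q* = 83.
With the tax collected from producers, supply shifts: Qs = 4(P − 9) − 97.
New equilibrium: buyers pay $49, producers receive $40, Q = 63. (Wedge: Pb − Ps = 9.)
ΔCS is the trapezoid between Q = 63 and Q = 83 of height $4: ½ · (83 + 63) · 4 = $292.

Consumer surplus falls by $292 thousand.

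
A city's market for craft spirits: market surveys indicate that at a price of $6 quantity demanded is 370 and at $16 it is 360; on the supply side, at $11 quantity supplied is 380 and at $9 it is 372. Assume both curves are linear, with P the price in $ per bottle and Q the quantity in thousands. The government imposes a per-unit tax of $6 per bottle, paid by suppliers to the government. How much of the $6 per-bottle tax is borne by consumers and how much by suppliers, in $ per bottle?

Demand slope: (360 − 370)/(16 − 6) = -1, so Qd = 376 − P.
Supply slope: (372 − 380)/(9 − 11) = 4, so Qs = 4P + 336.
Before the tax: set 376 − P = 4P + 336 → P* = $8, Q* = 368.
With the tax collected from suppliers, supply shifts: Qs = 4(P − 6) + 336.
Solving gives Q = 363.2 with consumers paying $12.8 and suppliers receiving $6.8 (the $6 wedge).
Burden on consumers: $4.8; on suppliers: $1.2. (They sum to $6.)
The less price-elastic side of the market bears the larger share of a per-unit tax.

Consumers bear $4.8 per bottle; suppliers bear $1.2 per bottle.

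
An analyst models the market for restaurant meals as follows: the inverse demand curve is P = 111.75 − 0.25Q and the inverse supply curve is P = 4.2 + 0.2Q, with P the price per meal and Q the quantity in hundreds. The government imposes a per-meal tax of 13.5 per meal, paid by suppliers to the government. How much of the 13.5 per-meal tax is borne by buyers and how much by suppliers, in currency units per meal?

Rewrite in direct form: Qd = 447 − 4P and Qs = 5P − 21.
Before the tax: set 447 − 4P = 5P − 21 → P* = 52, Q* = 239.
With the tax collected from suppliers, supply shifts: Qs = 5(P − 13.5) − 21.
Solving gives Q = 209 with buyers paying 59.5 and suppliers receiving 46 (the 13.5 wedge).
Burden on buyers: 7.5; on suppliers: 6. (They sum to 13.5.)
The less price-elastic side of the market bears the larger share of a per-unit tax.

Buyers bear 7.5 per meal; suppliers bear 6 per meal.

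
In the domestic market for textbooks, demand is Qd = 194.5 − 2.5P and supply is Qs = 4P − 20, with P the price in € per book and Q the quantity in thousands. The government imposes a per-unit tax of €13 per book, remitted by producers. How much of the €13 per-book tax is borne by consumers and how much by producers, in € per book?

Consumers bear €8 per book; producers bear €5 per book.

Without the tax, 194.5 − 2.5P = 4P − 20 gives 6.5P = 214.5, so P* = €33 and Q* = 112.
With the tax collected from producers, supply shifts: Qs = 4(P − 13) − 20.
Solving gives Q = 92 with consumers paying €41 and producers receiving €28 (the €13 wedge).
Burden on consumers: €8; on producers: €5. (They sum to €13.)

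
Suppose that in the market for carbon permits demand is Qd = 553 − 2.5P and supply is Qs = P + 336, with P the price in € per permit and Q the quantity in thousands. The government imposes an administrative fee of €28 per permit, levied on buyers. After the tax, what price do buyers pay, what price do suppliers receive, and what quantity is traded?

Buyers pay €70; suppliers receive €42; quantity = 378.

Without the tax, 553 − 2.5P = P + 336 gives 3.5P = 217, so P* = €62 and Q* = 398.
With the tax collected from buyers, demand (in seller-price terms) shifts: Qd = 553 − 2.5(P + 28).
Solving gives Q = 378 with buyers paying €70 and suppliers receiving €42 (the €28 wedge).
The less price-elastic side of the market bears the larger share of a per-unit tax.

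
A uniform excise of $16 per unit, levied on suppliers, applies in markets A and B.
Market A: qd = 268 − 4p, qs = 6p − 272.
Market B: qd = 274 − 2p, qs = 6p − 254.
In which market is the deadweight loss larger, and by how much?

Market A: pre-tax p* = $54, q* = 52; post-tax q = 13.6; deadweight loss = $307.2.
Market B: pre-tax p* = $66, q* = 142; post-tax q = 118; deadweight loss = $192.
Difference: $307.2 vs $192 → market A is larger by $115.2.

Market A, by $115.2.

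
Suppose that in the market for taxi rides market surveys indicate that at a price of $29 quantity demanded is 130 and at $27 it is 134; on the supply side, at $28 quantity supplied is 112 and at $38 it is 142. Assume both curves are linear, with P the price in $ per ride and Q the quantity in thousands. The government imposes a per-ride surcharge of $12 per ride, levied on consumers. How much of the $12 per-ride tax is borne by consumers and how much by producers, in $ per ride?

Demand slope: (134 − 130)/(27 − 29) = -2, so Qd = 188 − 2P.
Supply slope: (142 − 112)/(38 − 28) = 3, so Qs = 3P + 28.
Before the tax: set 188 − 2P = 3P + 28 → P* = $32, Q* = 124.
With the tax collected from consumers, demand (in seller-price terms) shifts: Qd = 188 − 2(P + 12).
Solving gives Q = 109.6 with consumers paying $39.2 and producers receiving $27.2 (the $12 wedge).
Burden on consumers: $7.2; on producers: $4.8. (They sum to $12.)
The less price-elastic side of the market bears the larger share of a per-unit tax.

Consumers bear $7.2 per ride; producers bear $4.8 per ride.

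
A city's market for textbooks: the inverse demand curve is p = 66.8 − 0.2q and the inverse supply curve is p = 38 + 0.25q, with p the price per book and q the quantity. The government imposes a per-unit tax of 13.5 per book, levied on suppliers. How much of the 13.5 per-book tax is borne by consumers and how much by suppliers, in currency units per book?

Consumers bear 6 per book; suppliers bear 7.5 per book.

Rewrite in direct form: qd = 334 − 5p and qs = 4p − 152.
Without the tax, 334 − 5p = 4p − 152 gives 9p = 486, so p* = 54 and q* = 64.
With the tax collected from suppliers, supply shifts: qs = 4(p − 13.5) − 152.
Solving gives q = 34 with consumers paying 60 and suppliers receiving 46.5 (the 13.5 wedge).
Burden on consumers: 6; on suppliers: 7.5. (They sum to 13.5.)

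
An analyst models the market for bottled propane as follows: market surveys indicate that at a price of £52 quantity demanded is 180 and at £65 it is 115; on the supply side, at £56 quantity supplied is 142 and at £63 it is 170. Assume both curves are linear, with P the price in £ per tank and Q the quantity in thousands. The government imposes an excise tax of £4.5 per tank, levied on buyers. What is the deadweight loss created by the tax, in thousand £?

Demand slope: (115 − 180)/(65 − 52) = -5, so Qd = 440 − 5P.
Supply slope: (170 − 142)/(63 − 56) = 4, so Qs = 4P − 82.
Without the tax, 440 − 5P = 4P − 82 gives 9P = 522, so P* = £58 and Q* = 150.
With the tax collected from buyers, demand (in seller-price terms) shifts: Qd = 440 − 5(P + 4.5).
Solving gives Q = 140 with buyers paying £60 and sellers receiving £55.5 (the £4.5 wedge).
Quantity falls by |ΔQ| = |150 − 140| = 10.
DWL = ½ · t · |ΔQ| = ½ · 4.5 · 10 = £22.5.

Deadweight loss = £22.5 thousand.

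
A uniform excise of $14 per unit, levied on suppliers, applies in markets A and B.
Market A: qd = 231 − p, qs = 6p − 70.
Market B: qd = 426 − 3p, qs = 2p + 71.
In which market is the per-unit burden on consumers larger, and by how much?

Market A: pre-tax p* = $43, q* = 188; post-tax q = 176; per-unit burden on consumers = $12.
Market B: pre-tax p* = $71, q* = 213; post-tax q = 196.2; per-unit burden on consumers = $5.6.
Difference: $12 vs $5.6 → market A is larger by $6.4.

Market A, by $6.4.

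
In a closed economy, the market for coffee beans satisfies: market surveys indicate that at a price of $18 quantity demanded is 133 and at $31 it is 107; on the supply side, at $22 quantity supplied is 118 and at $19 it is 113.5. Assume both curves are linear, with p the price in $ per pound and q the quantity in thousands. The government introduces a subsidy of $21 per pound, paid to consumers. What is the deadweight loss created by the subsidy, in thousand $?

Demand slope: (107 − 133)/(31 − 18) = -2, so qd = 169 − 2p.
Supply slope: (113.5 − 118)/(19 − 22) = 1.5, so qs = 1.5p + 85.
Without the subsidy, 169 − 2p = 1.5p + 85 gives 3.5p = 84, so p* = $24 and q* = 121.
With a per-unit subsidy paid to consumers, each effectively pays p − 21, so demand becomes qd = 169 − 2(p − 21).
New equilibrium: consumers pay $15, suppliers receive $36, q = 139. (Wedge: pb − ps = −21.)
Quantity rises by |ΔQ| = |121 − 139| = 18.
DWL = ½ · t · |ΔQ| = ½ · 21 · 18 = $189.

Deadweight loss = $189 thousand.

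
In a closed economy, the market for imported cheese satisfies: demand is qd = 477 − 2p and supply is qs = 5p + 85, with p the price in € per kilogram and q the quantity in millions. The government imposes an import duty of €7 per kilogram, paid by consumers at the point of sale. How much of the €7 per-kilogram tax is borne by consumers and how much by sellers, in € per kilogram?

Without the tax, 477 − 2p = 5p + 85 gives 7p = 392, so p* = €56 and q* = 365.
With the tax collected from consumers, demand (in seller-price terms) shifts: qd = 477 − 2(p + 7).
New equilibrium: consumers pay €61, sellers receive €54, q = 355. (Wedge: pb − ps = 7.)
Burden on consumers: €5; on sellers: €2. (They sum to €7.)

Consumers bear €5 per kilogram; sellers bear €2 per kilogram.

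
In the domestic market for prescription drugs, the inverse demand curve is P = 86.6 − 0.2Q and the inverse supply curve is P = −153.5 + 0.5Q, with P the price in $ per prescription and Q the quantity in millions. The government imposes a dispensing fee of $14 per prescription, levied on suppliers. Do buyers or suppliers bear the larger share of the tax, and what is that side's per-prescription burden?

Rewrite in direct form: Qd = 433 − 5P and Qs = 2P + 307.
Before the tax: set 433 − 5P = 2P + 307 → P* = $18, Q* = 343.
With the tax collected from suppliers, supply shifts: Qs = 2(P − 14) + 307.
Solving gives Q = 323 with buyers paying $22 and suppliers receiving $8 (the $14 wedge).
Per-prescription burden: buyers $4, suppliers $10.
Suppliers take the larger share because supply is less price-elastic here (demand slope 5 vs supply slope 2).
The less price-elastic side of the market bears the larger share of a per-unit tax.

Suppliers bear the larger share: $10 per prescription.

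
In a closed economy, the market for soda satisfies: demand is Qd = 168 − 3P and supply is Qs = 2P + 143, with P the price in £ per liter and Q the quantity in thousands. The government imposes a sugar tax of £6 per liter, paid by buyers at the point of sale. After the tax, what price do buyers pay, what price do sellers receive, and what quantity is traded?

Without the tax, 168 − 3P = 2P + 143 gives 5P = 25, so P* = £5 and Q* = 153.
With the tax collected from buyers, demand (in seller-price terms) shifts: Qd = 168 − 3(P + 6).
Solving gives Q = 145.8 with buyers paying £7.4 and sellers receiving £1.4 (the £6 wedge).

Buyers pay £7.4; sellers receive £1.4; quantity = 145.8.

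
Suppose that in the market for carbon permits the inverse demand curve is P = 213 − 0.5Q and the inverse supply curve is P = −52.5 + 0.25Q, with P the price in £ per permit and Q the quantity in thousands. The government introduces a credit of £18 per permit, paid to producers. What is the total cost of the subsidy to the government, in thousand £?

Government outlay = £6804 thousand.

Rewrite in direct form: Qd = 426 − 2P and Qs = 4P + 210.
Without the subsidy, 426 − 2P = 4P + 210 gives 6P = 216, so P* = £36 and Q* = 354.
With a per-unit subsidy paid to producers, each receives P + 18 per unit sold, so supply becomes Qs = 4(P + 18) + 210.
New equilibrium: consumers pay £24, producers receive £42, Q = 378. (Wedge: Pb − Ps = −18.)
Outlay = t · Q = 18 · 378 = £6804.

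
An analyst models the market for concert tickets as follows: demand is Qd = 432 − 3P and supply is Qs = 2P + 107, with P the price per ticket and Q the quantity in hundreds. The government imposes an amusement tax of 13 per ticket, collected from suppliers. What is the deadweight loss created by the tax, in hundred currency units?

Deadweight loss = 101.4 hundred.

Without the tax, 432 − 3P = 2P + 107 gives 5P = 325, so P* = 65 and Q* = 237.
With the tax collected from suppliers, supply shifts: Qs = 2(P − 13) + 107.
New equilibrium: buyers pay 70.2, suppliers receive 57.2, Q = 221.4. (Wedge: Pb − Ps = 13.)
Quantity falls by |ΔQ| = |237 − 221.4| = 15.6.
DWL = ½ · t · |ΔQ| = ½ · 13 · 15.6 = 101.4.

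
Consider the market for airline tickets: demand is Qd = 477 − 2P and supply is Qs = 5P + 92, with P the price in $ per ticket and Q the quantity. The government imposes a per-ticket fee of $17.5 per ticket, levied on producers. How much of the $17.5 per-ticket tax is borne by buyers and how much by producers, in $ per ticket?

Before the tax: set 477 − 2P = 5P + 92 → P* = $55, Q* = 367.
With the tax collected from producers, supply shifts: Qs = 5(P − 17.5) + 92.
Solving gives Q = 342 with buyers paying $67.5 and producers receiving $50 (the $17.5 wedge).
Burden on buyers: $12.5; on producers: $5. (They sum to $17.5.)
The less price-elastic side of the market bears the larger share of a per-unit tax.

Buyers bear $12.5 per ticket; producers bear $5 per ticket.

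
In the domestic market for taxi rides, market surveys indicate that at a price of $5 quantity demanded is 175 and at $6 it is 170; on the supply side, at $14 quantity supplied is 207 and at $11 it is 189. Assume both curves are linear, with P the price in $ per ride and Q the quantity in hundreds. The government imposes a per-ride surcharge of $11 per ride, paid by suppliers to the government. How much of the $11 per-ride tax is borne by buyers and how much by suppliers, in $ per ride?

Buyers bear $6 per ride; suppliers bear $5 per ride.

Demand slope: (170 − 175)/(6 − 5) = -5, so Qd = 200 − 5P.
Supply slope: (189 − 207)/(11 − 14) = 6, so Qs = 6P + 123.
Before the tax: set 200 − 5P = 6P + 123 → P* = $7, Q* = 165.
With the tax collected from suppliers, supply shifts: Qs = 6(P − 11) + 123.
Solving gives Q = 135 with buyers paying $13 and suppliers receiving $2 (the $11 wedge).
Burden on buyers: $6; on suppliers: $5. (They sum to $11.)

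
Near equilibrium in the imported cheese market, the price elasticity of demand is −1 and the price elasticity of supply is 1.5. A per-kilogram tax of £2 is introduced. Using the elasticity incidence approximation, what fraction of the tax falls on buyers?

Incidence ratio: buyers' share ≈ εs / (εs + |εd|) = 1.5 / (1.5 + 1) = 0.6.
Supply is the more elastic side, so buyers bear the larger share.

Buyers' share ≈ 0.6.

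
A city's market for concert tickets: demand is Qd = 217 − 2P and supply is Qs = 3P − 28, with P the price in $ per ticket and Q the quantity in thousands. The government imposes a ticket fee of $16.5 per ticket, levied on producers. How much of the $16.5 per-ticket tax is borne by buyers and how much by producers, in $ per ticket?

Without the tax, 217 − 2P = 3P − 28 gives 5P = 245, so P* = $49 and Q* = 119.
With the tax collected from producers, supply shifts: Qs = 3(P − 16.5) − 28.
Solving gives Q = 99.2 with buyers paying $58.9 and producers receiving $42.4 (the $16.5 wedge).
Burden on buyers: $9.9; on producers: $6.6. (They sum to $16.5.)
The less price-elastic side of the market bears the larger share of a per-unit tax.

Buyers bear $9.9 per ticket; producers bear $6.6 per ticket.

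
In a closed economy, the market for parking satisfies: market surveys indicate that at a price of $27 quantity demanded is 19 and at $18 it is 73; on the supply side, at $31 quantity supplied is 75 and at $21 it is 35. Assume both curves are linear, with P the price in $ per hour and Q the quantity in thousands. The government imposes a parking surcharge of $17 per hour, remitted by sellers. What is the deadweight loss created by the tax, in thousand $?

Demand slope: (73 − 19)/(18 − 27) = -6, so Qd = 181 − 6P.
Supply slope: (35 − 75)/(21 − 31) = 4, so Qs = 4P − 49.
Before the tax: set 181 − 6P = 4P − 49 → P* = $23, Q* = 43.
With the tax collected from sellers, supply shifts: Qs = 4(P − 17) − 49.
New equilibrium: buyers pay $29.8, sellers receive $12.8, Q = 2.2. (Wedge: Pb − Ps = 17.)
Quantity falls by |ΔQ| = |43 − 2.2| = 40.8.
DWL = ½ · t · |ΔQ| = ½ · 17 · 40.8 = $346.8.

Deadweight loss = $346.8 thousand.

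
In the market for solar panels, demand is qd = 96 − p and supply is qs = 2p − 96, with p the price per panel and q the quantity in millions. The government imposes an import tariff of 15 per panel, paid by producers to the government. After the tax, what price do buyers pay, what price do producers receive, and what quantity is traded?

Buyers pay 74; producers receive 59; quantity = 22.

Without the tax, 96 − p = 2p − 96 gives 3p = 192, so p* = 64 and q* = 32.
With the tax collected from producers, supply shifts: qs = 2(p − 15) − 96.
Solving gives q = 22 with buyers paying 74 and producers receiving 59 (the 15 wedge).
The less price-elastic side of the market bears the larger share of a per-unit tax.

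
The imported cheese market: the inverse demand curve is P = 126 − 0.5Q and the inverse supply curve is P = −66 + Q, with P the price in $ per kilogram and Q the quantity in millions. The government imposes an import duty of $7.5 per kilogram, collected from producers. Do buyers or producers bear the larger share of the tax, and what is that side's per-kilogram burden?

Rewrite in direct form: Qd = 252 − 2P and Qs = P + 66.
Without the tax, 252 − 2P = P + 66 gives 3P = 186, so P* = $62 and Q* = 128.
With the tax collected from producers, supply shifts: Qs = (P − 7.5) + 66.
New equilibrium: buyers pay $64.5, producers receive $57, Q = 123. (Wedge: Pb − Ps = 7.5.)
Per-kilogram burden: buyers $2.5, producers $5.
Producers take the larger share because supply is less price-elastic here (demand slope 2 vs supply slope 1).
The less price-elastic side of the market bears the larger share of a per-unit tax.

Producers bear the larger share: $5 per kilogram.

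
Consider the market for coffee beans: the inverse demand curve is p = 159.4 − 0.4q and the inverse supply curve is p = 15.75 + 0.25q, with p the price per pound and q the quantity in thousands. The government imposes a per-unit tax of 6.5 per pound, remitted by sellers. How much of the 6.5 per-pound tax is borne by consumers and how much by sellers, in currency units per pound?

Consumers bear 4 per pound; sellers bear 2.5 per pound.

Rewrite in direct form: qd = 398.5 − 2.5p and qs = 4p − 63.
Before the tax: set 398.5 − 2.5p = 4p − 63 → p* = 71, q* = 221.
With the tax collected from sellers, supply shifts: qs = 4(p − 6.5) − 63.
New equilibrium: consumers pay 75, sellers receive 68.5, q = 211. (Wedge: pb − ps = 6.5.)
Burden on consumers: 4; on sellers: 2.5. (They sum to 6.5.)
The less price-elastic side of the market bears the larger share of a per-unit tax.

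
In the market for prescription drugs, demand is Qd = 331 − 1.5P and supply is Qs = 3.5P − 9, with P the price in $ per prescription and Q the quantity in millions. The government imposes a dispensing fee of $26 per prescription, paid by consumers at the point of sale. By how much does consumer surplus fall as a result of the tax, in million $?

Consumer surplus falls by $3919.37 million.

Without the tax, 331 − 1.5P = 3.5P − 9 gives 5P = 340, so P* = $68 and Q* = 229.
With the tax collected from consumers, demand (in seller-price terms) shifts: Qd = 331 − 1.5(P + 26).
Solving gives Q = 201.7 with consumers paying $86.2 and producers receiving $60.2 (the $26 wedge).
ΔCS is the trapezoid between Q = 201.7 and Q = 229 of height $18.2: ½ · (229 + 201.7) · 18.2 = $3919.37.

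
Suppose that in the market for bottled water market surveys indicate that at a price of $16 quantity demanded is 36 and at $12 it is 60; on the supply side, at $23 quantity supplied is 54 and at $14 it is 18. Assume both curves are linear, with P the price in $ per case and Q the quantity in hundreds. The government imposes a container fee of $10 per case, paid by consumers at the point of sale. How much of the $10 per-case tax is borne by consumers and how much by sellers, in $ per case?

Consumers bear $4 per case; sellers bear $6 per case.

Demand slope: (60 − 36)/(12 − 16) = -6, so Qd = 132 − 6P.
Supply slope: (18 − 54)/(14 − 23) = 4, so Qs = 4P − 38.
Without the tax, 132 − 6P = 4P − 38 gives 10P = 170, so P* = $17 and Q* = 30.
With the tax collected from consumers, demand (in seller-price terms) shifts: Qd = 132 − 6(P + 10).
Solving gives Q = 6 with consumers paying $21 and sellers receiving $11 (the $10 wedge).
Burden on consumers: $4; on sellers: $6. (They sum to $10.)
The less price-elastic side of the market bears the larger share of a per-unit tax.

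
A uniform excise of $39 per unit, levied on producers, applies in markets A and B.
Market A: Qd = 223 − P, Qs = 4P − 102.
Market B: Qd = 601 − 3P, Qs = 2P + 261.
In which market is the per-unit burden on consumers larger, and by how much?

Market A, by $15.6.

Market A: pre-tax P* = $65, Q* = 158; post-tax Q = 126.8; per-unit burden on consumers = $31.2.
Market B: pre-tax P* = $68, Q* = 397; post-tax Q = 350.2; per-unit burden on consumers = $15.6.
Difference: $31.2 vs $15.6 → market A is larger by $15.6.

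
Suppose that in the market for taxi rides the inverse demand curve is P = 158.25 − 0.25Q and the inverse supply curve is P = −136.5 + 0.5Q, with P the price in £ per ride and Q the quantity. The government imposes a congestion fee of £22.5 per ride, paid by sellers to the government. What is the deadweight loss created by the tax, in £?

Deadweight loss = £337.5.

Rewrite in direct form: Qd = 633 − 4P and Qs = 2P + 273.
Without the tax, 633 − 4P = 2P + 273 gives 6P = 360, so P* = £60 and Q* = 393.
With the tax collected from sellers, supply shifts: Qs = 2(P − 22.5) + 273.
New equilibrium: buyers pay £67.5, sellers receive £45, Q = 363. (Wedge: Pb − Ps = 22.5.)
Quantity falls by |ΔQ| = |393 − 363| = 30.
DWL = ½ · t · |ΔQ| = ½ · 22.5 · 30 = £337.5.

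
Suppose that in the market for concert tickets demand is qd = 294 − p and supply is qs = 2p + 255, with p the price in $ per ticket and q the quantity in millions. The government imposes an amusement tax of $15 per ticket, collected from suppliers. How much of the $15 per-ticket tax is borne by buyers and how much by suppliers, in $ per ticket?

Buyers bear $10 per ticket; suppliers bear $5 per ticket.

Before the tax: set 294 − p = 2p + 255 → p* = $13, q* = 281.
With the tax collected from suppliers, supply shifts: qs = 2(p − 15) + 255.
Solving gives q = 271 with buyers paying $23 and suppliers receiving $8 (the $15 wedge).
Burden on buyers: $10; on suppliers: $5. (They sum to $15.)
The less price-elastic side of the market bears the larger share of a per-unit tax.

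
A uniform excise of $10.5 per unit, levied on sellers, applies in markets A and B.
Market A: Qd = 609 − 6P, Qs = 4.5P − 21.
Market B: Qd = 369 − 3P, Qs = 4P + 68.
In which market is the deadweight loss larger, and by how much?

Market A: pre-tax P* = $60, Q* = 249; post-tax Q = 222; deadweight loss = $141.75.
Market B: pre-tax P* = $43, Q* = 240; post-tax Q = 222; deadweight loss = $94.5.
Difference: $141.75 vs $94.5 → market A is larger by $47.25.

Market A, by $47.25.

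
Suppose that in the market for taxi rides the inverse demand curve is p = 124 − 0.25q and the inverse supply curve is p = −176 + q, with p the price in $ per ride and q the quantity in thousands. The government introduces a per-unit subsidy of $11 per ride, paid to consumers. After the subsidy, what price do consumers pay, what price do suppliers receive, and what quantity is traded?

Inverting to q(p) form: qd = 496 − 4p; qs = p + 176.
Before the subsidy: set 496 − 4p = p + 176 → p* = $64, q* = 240.
With a per-unit subsidy paid to consumers, each effectively pays p − 11, so demand becomes qd = 496 − 4(p − 11).
New equilibrium: consumers pay $61.8, suppliers receive $72.8, q = 248.8. (Wedge: pb − ps = −11.)

Consumers pay $61.8; suppliers receive $72.8; quantity = 248.8.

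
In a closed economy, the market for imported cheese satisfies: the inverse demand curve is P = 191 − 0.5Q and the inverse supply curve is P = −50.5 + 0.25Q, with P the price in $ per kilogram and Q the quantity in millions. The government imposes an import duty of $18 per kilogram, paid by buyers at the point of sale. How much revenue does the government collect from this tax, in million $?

Tax revenue = $5364 million.

Inverting to Q(P) form: Qd = 382 − 2P; Qs = 4P + 202.
Before the tax: set 382 − 2P = 4P + 202 → P* = $30, Q* = 322.
With the tax collected from buyers, demand (in seller-price terms) shifts: Qd = 382 − 2(P + 18).
New equilibrium: buyers pay $42, sellers receive $24, Q = 298. (Wedge: Pb − Ps = 18.)
Revenue = t · Q = 18 · 298 = $5364.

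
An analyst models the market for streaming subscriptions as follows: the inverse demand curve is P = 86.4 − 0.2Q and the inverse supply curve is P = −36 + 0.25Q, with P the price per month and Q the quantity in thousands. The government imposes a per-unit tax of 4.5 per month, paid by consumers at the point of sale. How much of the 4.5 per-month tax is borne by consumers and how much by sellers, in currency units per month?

Inverting to Q(P) form: Qd = 432 − 5P; Qs = 4P + 144.
Before the tax: set 432 − 5P = 4P + 144 → P* = 32, Q* = 272.
With the tax collected from consumers, demand (in seller-price terms) shifts: Qd = 432 − 5(P + 4.5).
Solving gives Q = 262 with consumers paying 34 and sellers receiving 29.5 (the 4.5 wedge).
Burden on consumers: 2; on sellers: 2.5. (They sum to 4.5.)
The less price-elastic side of the market bears the larger share of a per-unit tax.

Consumers bear 2 per month; sellers bear 2.5 per month.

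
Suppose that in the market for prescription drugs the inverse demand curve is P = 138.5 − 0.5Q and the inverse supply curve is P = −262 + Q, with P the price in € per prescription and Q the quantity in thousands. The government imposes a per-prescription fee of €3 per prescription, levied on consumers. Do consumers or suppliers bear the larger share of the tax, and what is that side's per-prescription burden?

Suppliers bear the larger share: €2 per prescription.

Rewrite in direct form: Qd = 277 − 2P and Qs = P + 262.
Without the tax, 277 − 2P = P + 262 gives 3P = 15, so P* = €5 and Q* = 267.
With the tax collected from consumers, demand (in seller-price terms) shifts: Qd = 277 − 2(P + 3).
New equilibrium: consumers pay €6, suppliers receive €3, Q = 265. (Wedge: Pb − Ps = 3.)
Per-prescription burden: consumers €1, suppliers €2.
Suppliers take the larger share because supply is less price-elastic here (demand slope 2 vs supply slope 1).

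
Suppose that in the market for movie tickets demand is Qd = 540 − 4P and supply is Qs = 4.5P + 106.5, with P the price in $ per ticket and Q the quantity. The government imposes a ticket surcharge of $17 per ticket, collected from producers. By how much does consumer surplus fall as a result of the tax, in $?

Without the tax, 540 − 4P = 4.5P + 106.5 gives 8.5P = 433.5, so P* = $51 and Q* = 336.
With the tax collected from producers, supply shifts: Qs = 4.5(P − 17) + 106.5.
New equilibrium: consumers pay $60, producers receive $43, Q = 300. (Wedge: Pb − Ps = 17.)
ΔCS is the trapezoid between Q = 300 and Q = 336 of height $9: ½ · (336 + 300) · 9 = $2862.

Consumer surplus falls by $2862.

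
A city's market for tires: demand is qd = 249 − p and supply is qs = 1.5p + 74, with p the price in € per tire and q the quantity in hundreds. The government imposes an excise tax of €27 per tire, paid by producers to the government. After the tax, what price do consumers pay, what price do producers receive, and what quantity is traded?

Consumers pay €86.2; producers receive €59.2; quantity = 162.8.

Without the tax, 249 − p = 1.5p + 74 gives 2.5p = 175, so p* = €70 and q* = 179.
With the tax collected from producers, supply shifts: qs = 1.5(p − 27) + 74.
Solving gives q = 162.8 with consumers paying €86.2 and producers receiving €59.2 (the €27 wedge).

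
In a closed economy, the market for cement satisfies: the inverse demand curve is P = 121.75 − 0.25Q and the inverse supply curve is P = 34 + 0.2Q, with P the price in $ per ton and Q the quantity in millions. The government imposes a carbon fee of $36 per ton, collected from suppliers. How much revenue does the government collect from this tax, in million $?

Tax revenue = $4140 million.

Rewrite in direct form: Qd = 487 − 4P and Qs = 5P − 170.
Before the tax: set 487 − 4P = 5P − 170 → P* = $73, Q* = 195.
With the tax collected from suppliers, supply shifts: Qs = 5(P − 36) − 170.
Solving gives Q = 115 with buyers paying $93 and suppliers receiving $57 (the $36 wedge).
Revenue = t · Q = 36 · 115 = $4140.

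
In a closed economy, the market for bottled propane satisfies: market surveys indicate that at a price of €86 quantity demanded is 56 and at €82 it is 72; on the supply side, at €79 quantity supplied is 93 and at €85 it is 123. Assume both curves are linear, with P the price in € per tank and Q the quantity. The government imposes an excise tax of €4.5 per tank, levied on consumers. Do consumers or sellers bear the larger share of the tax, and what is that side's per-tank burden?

Demand slope: (72 − 56)/(82 − 86) = -4, so Qd = 400 − 4P.
Supply slope: (123 − 93)/(85 − 79) = 5, so Qs = 5P − 302.
Before the tax: set 400 − 4P = 5P − 302 → P* = €78, Q* = 88.
With the tax collected from consumers, demand (in seller-price terms) shifts: Qd = 400 − 4(P + 4.5).
Solving gives Q = 78 with consumers paying €80.5 and sellers receiving €76 (the €4.5 wedge).
Per-tank burden: consumers €2.5, sellers €2.
Consumers take the larger share because demand is less price-elastic here (demand slope 4 vs supply slope 5).

Consumers bear the larger share: €2.5 per tank.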